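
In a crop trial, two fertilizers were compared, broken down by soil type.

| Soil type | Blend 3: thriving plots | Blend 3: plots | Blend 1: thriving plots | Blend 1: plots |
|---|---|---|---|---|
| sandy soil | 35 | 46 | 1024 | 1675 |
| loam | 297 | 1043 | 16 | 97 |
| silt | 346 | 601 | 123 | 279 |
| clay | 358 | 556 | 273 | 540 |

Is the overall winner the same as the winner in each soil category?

No

Sandy soil: Blend 3 35/46 = 76.1%, Blend 1 1024/1675 = 61.1% → Blend 3
Loam: Blend 3 297/1043 = 28.5%, Blend 1 16/97 = 16.5% → Blend 3
Silt: Blend 3 346/601 = 57.6%, Blend 1 123/279 = 44.1% → Blend 3
Clay: Blend 3 358/556 = 64.4%, Blend 1 273/540 = 50.6% → Blend 3
Overall: Blend 3 1036/2246 = 46.1%, Blend 1 1436/2591 = 55.4% → Blend 1
Blend 3 wins each soil group but Blend 1 wins overall — the comparison reverses. Blend 3's plots skew toward loam, which has a lower base rate.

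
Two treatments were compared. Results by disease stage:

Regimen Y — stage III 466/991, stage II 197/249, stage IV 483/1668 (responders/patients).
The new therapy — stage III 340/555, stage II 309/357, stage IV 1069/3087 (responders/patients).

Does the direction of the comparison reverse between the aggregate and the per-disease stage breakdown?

No

Stage III: Regimen Y 466/991 = 47.0%, the new therapy 340/555 = 61.3% → the new therapy
Stage II: Regimen Y 197/249 = 79.1%, the new therapy 309/357 = 86.6% → the new therapy
Stage IV: Regimen Y 483/1668 = 29.0%, the new therapy 1069/3087 = 34.6% → the new therapy
Overall: Regimen Y 1146/2908 = 39.4%, the new therapy 1718/3999 = 43.0% → the new therapy
The new therapy wins overall and in every disease group — no reversal.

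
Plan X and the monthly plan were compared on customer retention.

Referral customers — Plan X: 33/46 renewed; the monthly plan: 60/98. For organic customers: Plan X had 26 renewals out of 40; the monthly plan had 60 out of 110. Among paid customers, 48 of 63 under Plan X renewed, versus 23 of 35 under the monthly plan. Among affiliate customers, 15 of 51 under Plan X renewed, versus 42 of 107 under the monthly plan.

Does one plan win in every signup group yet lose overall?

Referral: Plan X 33/46 = 71.7%, the monthly plan 60/98 = 61.2% → Plan X
Organic: Plan X 26/40 = 65.0%, the monthly plan 60/110 = 54.5% → Plan X
Paid: Plan X 48/63 = 76.2%, the monthly plan 23/35 = 65.7% → Plan X
Affiliate: Plan X 15/51 = 29.4%, the monthly plan 42/107 = 39.3% → the monthly plan
Overall: Plan X 122/200 = 61.0%, the monthly plan 185/350 = 52.9% → Plan X
Neither sweeps: Plan X wins 3 of 4 groups, the monthly plan wins 1. Plan X wins overall but not every group — no Simpson reversal.

No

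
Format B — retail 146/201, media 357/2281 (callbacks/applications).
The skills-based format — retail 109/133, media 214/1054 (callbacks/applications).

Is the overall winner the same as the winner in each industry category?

Yes

Retail: Format B 146/201 = 72.6%, the skills-based format 109/133 = 82.0% → the skills-based format
Media: Format B 357/2281 = 15.7%, the skills-based format 214/1054 = 20.3% → the skills-based format
Overall: Format B 503/2482 = 20.3%, the skills-based format 323/1187 = 27.2% → the skills-based format
The skills-based format wins overall and in every industry group — no reversal.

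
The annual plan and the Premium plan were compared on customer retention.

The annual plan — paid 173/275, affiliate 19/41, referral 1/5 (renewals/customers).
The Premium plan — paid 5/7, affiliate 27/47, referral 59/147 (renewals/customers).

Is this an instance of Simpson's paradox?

Yes

Paid: the annual plan 173/275 = 62.9%, the Premium plan 5/7 = 71.4% → the Premium plan
Affiliate: the annual plan 19/41 = 46.3%, the Premium plan 27/47 = 57.4% → the Premium plan
Referral: the annual plan 1/5 = 20.0%, the Premium plan 59/147 = 40.1% → the Premium plan
Overall: the annual plan 193/321 = 60.1%, the Premium plan 91/201 = 45.3% → the annual plan
The Premium plan wins each signup group but the annual plan wins overall — the comparison reverses. The Premium plan's customers skew toward referral, which has a lower base rate.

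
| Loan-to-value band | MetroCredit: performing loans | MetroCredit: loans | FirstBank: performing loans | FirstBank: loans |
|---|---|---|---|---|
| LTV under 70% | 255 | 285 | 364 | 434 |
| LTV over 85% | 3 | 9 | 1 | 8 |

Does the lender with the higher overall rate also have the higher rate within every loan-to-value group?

Yes

LTV under 70%: MetroCredit 255/285 = 89.5%, FirstBank 364/434 = 83.9% → MetroCredit
LTV over 85%: MetroCredit 3/9 = 33.3%, FirstBank 1/8 = 12.5% → MetroCredit
Overall: MetroCredit 258/294 = 87.8%, FirstBank 365/442 = 82.6% → MetroCredit
MetroCredit wins overall and in every loan-to-value group — no reversal.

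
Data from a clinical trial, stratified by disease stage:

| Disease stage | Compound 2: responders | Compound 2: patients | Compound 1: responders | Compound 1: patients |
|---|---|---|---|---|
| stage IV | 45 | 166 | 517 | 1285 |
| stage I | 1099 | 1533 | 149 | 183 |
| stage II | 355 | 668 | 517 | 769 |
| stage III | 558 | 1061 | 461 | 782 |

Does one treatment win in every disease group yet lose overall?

Stage IV: Compound 2 45/166 = 27.1%, Compound 1 517/1285 = 40.2% → Compound 1
Stage I: Compound 2 1099/1533 = 71.7%, Compound 1 149/183 = 81.4% → Compound 1
Stage II: Compound 2 355/668 = 53.1%, Compound 1 517/769 = 67.2% → Compound 1
Stage III: Compound 2 558/1061 = 52.6%, Compound 1 461/782 = 59.0% → Compound 1
Overall: Compound 2 2057/3428 = 60.0%, Compound 1 1644/3019 = 54.5% → Compound 2
Compound 1 wins each disease group but Compound 2 wins overall — the comparison reverses. Compound 1's patients skew toward stage IV, which has a lower base rate.

Yes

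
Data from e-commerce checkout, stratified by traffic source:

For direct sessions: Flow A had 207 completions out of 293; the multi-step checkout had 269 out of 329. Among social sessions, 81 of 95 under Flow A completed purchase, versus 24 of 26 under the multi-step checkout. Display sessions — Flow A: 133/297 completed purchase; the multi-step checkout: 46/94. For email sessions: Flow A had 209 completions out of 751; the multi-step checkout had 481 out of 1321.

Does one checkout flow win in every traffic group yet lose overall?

No

Direct: Flow A 207/293 = 70.6%, the multi-step checkout 269/329 = 81.8% → the multi-step checkout
Social: Flow A 81/95 = 85.3%, the multi-step checkout 24/26 = 92.3% → the multi-step checkout
Display: Flow A 133/297 = 44.8%, the multi-step checkout 46/94 = 48.9% → the multi-step checkout
Email: Flow A 209/751 = 27.8%, the multi-step checkout 481/1321 = 36.4% → the multi-step checkout
Overall: Flow A 630/1436 = 43.9%, the multi-step checkout 820/1770 = 46.3% → the multi-step checkout
The multi-step checkout wins overall and in every traffic group — no reversal.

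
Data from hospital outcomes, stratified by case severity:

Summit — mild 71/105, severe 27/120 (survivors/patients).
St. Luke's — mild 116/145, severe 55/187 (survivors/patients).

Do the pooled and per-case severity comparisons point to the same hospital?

Mild: Summit 71/105 = 67.6%, St. Luke's 116/145 = 80.0% → St. Luke's
Severe: Summit 27/120 = 22.5%, St. Luke's 55/187 = 29.4% → St. Luke's
Overall: Summit 98/225 = 43.6%, St. Luke's 171/332 = 51.5% → St. Luke's
St. Luke's wins overall and in every case group — no reversal.

Yes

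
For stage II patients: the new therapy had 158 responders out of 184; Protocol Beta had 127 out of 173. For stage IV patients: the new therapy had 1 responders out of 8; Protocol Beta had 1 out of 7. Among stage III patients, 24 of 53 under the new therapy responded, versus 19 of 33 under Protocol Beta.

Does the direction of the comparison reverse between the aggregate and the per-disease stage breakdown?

No

Stage II: the new therapy 158/184 = 85.9%, Protocol Beta 127/173 = 73.4% → the new therapy
Stage IV: the new therapy 1/8 = 12.5%, Protocol Beta 1/7 = 14.3% → Protocol Beta
Stage III: the new therapy 24/53 = 45.3%, Protocol Beta 19/33 = 57.6% → Protocol Beta
Overall: the new therapy 183/245 = 74.7%, Protocol Beta 147/213 = 69.0% → the new therapy
Neither sweeps: the new therapy wins 1 of 3 groups, Protocol Beta wins 2. The new therapy wins overall but not every group — no Simpson reversal.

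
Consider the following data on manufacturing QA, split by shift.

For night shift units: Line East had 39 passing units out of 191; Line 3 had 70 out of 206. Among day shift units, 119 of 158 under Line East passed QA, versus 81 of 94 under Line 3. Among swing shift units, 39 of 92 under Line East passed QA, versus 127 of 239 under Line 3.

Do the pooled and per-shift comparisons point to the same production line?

Night shift: Line East 39/191 = 20.4%, Line 3 70/206 = 34.0% → Line 3
Day shift: Line East 119/158 = 75.3%, Line 3 81/94 = 86.2% → Line 3
Swing shift: Line East 39/92 = 42.4%, Line 3 127/239 = 53.1% → Line 3
Overall: Line East 197/441 = 44.7%, Line 3 278/539 = 51.6% → Line 3
Line 3 wins overall and in every shift group — no reversal.

Yes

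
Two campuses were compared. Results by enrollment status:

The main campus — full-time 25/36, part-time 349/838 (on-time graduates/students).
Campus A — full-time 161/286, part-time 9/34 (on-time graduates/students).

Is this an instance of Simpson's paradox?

Full-time: the main campus 25/36 = 69.4%, Campus A 161/286 = 56.3% → the main campus
Part-time: the main campus 349/838 = 41.6%, Campus A 9/34 = 26.5% → the main campus
Overall: the main campus 374/874 = 42.8%, Campus A 170/320 = 53.1% → Campus A
The main campus wins each enrollment group but Campus A wins overall — the comparison reverses. The main campus's students skew toward part-time, which has a lower base rate.

Yes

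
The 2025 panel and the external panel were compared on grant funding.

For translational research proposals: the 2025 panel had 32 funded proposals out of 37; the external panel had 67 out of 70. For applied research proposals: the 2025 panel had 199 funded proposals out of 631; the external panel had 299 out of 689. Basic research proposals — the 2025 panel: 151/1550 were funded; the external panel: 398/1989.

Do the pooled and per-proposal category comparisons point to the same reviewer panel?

Translational research: the 2025 panel 32/37 = 86.5%, the external panel 67/70 = 95.7% → the external panel
Applied research: the 2025 panel 199/631 = 31.5%, the external panel 299/689 = 43.4% → the external panel
Basic research: the 2025 panel 151/1550 = 9.7%, the external panel 398/1989 = 20.0% → the external panel
Overall: the 2025 panel 382/2218 = 17.2%, the external panel 764/2748 = 27.8% → the external panel
The external panel wins overall and in every proposal group — no reversal.

Yes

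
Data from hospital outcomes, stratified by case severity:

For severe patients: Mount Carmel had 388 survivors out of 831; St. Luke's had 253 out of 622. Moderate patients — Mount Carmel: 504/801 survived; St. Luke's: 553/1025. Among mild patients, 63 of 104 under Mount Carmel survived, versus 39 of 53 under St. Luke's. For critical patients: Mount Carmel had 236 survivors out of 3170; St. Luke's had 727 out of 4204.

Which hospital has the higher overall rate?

Severe: Mount Carmel 388/831 = 46.7%, St. Luke's 253/622 = 40.7% → Mount Carmel
Moderate: Mount Carmel 504/801 = 62.9%, St. Luke's 553/1025 = 54.0% → Mount Carmel
Mild: Mount Carmel 63/104 = 60.6%, St. Luke's 39/53 = 73.6% → St. Luke's
Critical: Mount Carmel 236/3170 = 7.4%, St. Luke's 727/4204 = 17.3% → St. Luke's
Overall: Mount Carmel 1191/4906 = 24.3%, St. Luke's 1572/5904 = 26.6% → St. Luke's
(Neither sweeps every case group, but St. Luke's has the higher pooled rate.)

St. Luke's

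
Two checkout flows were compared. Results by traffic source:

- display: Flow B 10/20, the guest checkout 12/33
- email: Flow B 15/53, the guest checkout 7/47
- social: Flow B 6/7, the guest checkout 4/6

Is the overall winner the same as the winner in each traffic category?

Yes

Display: Flow B 10/20 = 50.0%, the guest checkout 12/33 = 36.4% → Flow B
Email: Flow B 15/53 = 28.3%, the guest checkout 7/47 = 14.9% → Flow B
Social: Flow B 6/7 = 85.7%, the guest checkout 4/6 = 66.7% → Flow B
Overall: Flow B 31/80 = 38.8%, the guest checkout 23/86 = 26.7% → Flow B
Flow B wins overall and in every traffic group — no reversal.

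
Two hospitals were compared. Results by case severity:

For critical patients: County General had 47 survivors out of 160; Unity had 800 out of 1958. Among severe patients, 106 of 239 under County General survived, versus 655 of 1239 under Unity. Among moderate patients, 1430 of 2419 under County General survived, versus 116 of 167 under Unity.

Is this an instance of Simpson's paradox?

Yes

Critical: County General 47/160 = 29.4%, Unity 800/1958 = 40.9% → Unity
Severe: County General 106/239 = 44.4%, Unity 655/1239 = 52.9% → Unity
Moderate: County General 1430/2419 = 59.1%, Unity 116/167 = 69.5% → Unity
Overall: County General 1583/2818 = 56.2%, Unity 1571/3364 = 46.7% → County General
Unity wins each case group but County General wins overall — the comparison reverses. Unity's patients skew toward critical, which has a lower base rate.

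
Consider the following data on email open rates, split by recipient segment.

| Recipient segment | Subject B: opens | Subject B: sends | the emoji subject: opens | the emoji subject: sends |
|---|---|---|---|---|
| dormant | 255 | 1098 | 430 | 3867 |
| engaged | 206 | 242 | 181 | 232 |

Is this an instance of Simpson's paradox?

Dormant: Subject B 255/1098 = 23.2%, the emoji subject 430/3867 = 11.1% → Subject B
Engaged: Subject B 206/242 = 85.1%, the emoji subject 181/232 = 78.0% → Subject B
Overall: Subject B 461/1340 = 34.4%, the emoji subject 611/4099 = 14.9% → Subject B
Subject B wins overall and in every recipient group — no reversal.

No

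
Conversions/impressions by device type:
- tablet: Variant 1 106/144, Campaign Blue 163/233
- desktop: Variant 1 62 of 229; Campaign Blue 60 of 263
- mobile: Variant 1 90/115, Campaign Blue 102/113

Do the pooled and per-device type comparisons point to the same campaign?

Tablet: Variant 1 106/144 = 73.6%, Campaign Blue 163/233 = 70.0% → Variant 1
Desktop: Variant 1 62/229 = 27.1%, Campaign Blue 60/263 = 22.8% → Variant 1
Mobile: Variant 1 90/115 = 78.3%, Campaign Blue 102/113 = 90.3% → Campaign Blue
Overall: Variant 1 258/488 = 52.9%, Campaign Blue 325/609 = 53.4% → Campaign Blue
Neither sweeps: Variant 1 wins 2 of 3 groups, Campaign Blue wins 1. Campaign Blue wins overall but not every group — no Simpson reversal.

No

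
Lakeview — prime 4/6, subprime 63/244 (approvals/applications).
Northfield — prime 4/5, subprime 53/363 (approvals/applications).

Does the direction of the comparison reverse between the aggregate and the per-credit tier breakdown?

Prime: Lakeview 4/6 = 66.7%, Northfield 4/5 = 80.0% → Northfield
Subprime: Lakeview 63/244 = 25.8%, Northfield 53/363 = 14.6% → Lakeview
Overall: Lakeview 67/250 = 26.8%, Northfield 57/368 = 15.5% → Lakeview
Neither sweeps: Lakeview wins 1 of 2 groups, Northfield wins 1. Lakeview wins overall but not every group — no Simpson reversal.

No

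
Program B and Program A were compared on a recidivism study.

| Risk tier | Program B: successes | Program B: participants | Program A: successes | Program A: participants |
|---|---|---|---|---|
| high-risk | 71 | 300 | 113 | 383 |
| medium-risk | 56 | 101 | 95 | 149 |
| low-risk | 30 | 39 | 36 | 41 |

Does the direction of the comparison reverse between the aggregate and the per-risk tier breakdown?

No

High-risk: Program B 71/300 = 23.7%, Program A 113/383 = 29.5% → Program A
Medium-risk: Program B 56/101 = 55.4%, Program A 95/149 = 63.8% → Program A
Low-risk: Program B 30/39 = 76.9%, Program A 36/41 = 87.8% → Program A
Overall: Program B 157/440 = 35.7%, Program A 244/573 = 42.6% → Program A
Program A wins overall and in every risk group — no reversal.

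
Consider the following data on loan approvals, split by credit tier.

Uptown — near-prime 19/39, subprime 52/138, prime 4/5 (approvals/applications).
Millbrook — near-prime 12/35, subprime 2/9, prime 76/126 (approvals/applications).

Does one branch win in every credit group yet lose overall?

Yes

Near-prime: Uptown 19/39 = 48.7%, Millbrook 12/35 = 34.3% → Uptown
Subprime: Uptown 52/138 = 37.7%, Millbrook 2/9 = 22.2% → Uptown
Prime: Uptown 4/5 = 80.0%, Millbrook 76/126 = 60.3% → Uptown
Overall: Uptown 75/182 = 41.2%, Millbrook 90/170 = 52.9% → Millbrook
Uptown wins each credit group but Millbrook wins overall — the comparison reverses. Uptown's applications skew toward subprime, which has a lower base rate.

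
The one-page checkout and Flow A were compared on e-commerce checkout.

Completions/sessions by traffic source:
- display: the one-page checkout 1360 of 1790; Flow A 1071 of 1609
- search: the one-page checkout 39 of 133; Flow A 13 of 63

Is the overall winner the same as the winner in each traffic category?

Yes

Display: the one-page checkout 1360/1790 = 76.0%, Flow A 1071/1609 = 66.6% → the one-page checkout
Search: the one-page checkout 39/133 = 29.3%, Flow A 13/63 = 20.6% → the one-page checkout
Overall: the one-page checkout 1399/1923 = 72.8%, Flow A 1084/1672 = 64.8% → the one-page checkout
The one-page checkout wins overall and in every traffic group — no reversal.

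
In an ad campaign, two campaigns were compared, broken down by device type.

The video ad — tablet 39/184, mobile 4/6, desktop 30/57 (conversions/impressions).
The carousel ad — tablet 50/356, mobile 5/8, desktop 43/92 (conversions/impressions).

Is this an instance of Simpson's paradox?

Tablet: the video ad 39/184 = 21.2%, the carousel ad 50/356 = 14.0% → the video ad
Mobile: the video ad 4/6 = 66.7%, the carousel ad 5/8 = 62.5% → the video ad
Desktop: the video ad 30/57 = 52.6%, the carousel ad 43/92 = 46.7% → the video ad
Overall: the video ad 73/247 = 29.6%, the carousel ad 98/456 = 21.5% → the video ad
The video ad wins overall and in every device group — no reversal.

No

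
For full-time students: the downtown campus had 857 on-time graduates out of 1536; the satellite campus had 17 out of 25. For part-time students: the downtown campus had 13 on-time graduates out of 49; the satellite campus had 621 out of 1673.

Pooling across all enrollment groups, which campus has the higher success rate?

the downtown campus

Full-time: the downtown campus 857/1536 = 55.8%, the satellite campus 17/25 = 68.0% → the satellite campus
Part-time: the downtown campus 13/49 = 26.5%, the satellite campus 621/1673 = 37.1% → the satellite campus
Overall: the downtown campus 870/1585 = 54.9%, the satellite campus 638/1698 = 37.6% → the downtown campus
(The satellite campus wins every enrollment group but the downtown campus wins overall — the satellite campus's students skew toward the low-rate part-time group.)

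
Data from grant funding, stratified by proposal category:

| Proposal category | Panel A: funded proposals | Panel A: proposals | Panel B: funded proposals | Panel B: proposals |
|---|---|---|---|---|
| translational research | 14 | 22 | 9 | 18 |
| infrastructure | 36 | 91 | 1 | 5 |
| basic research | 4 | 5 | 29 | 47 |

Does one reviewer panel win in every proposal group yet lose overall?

Translational research: Panel A 14/22 = 63.6%, Panel B 9/18 = 50.0% → Panel A
Infrastructure: Panel A 36/91 = 39.6%, Panel B 1/5 = 20.0% → Panel A
Basic research: Panel A 4/5 = 80.0%, Panel B 29/47 = 61.7% → Panel A
Overall: Panel A 54/118 = 45.8%, Panel B 39/70 = 55.7% → Panel B
Panel A wins each proposal group but Panel B wins overall — the comparison reverses. Panel A's proposals skew toward infrastructure, which has a lower base rate.

Yes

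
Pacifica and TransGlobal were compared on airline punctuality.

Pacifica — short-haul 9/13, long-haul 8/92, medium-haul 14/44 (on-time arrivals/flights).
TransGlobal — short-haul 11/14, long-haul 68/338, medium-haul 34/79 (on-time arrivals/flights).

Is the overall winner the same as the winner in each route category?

Short-haul: Pacifica 9/13 = 69.2%, TransGlobal 11/14 = 78.6% → TransGlobal
Long-haul: Pacifica 8/92 = 8.7%, TransGlobal 68/338 = 20.1% → TransGlobal
Medium-haul: Pacifica 14/44 = 31.8%, TransGlobal 34/79 = 43.0% → TransGlobal
Overall: Pacifica 31/149 = 20.8%, TransGlobal 113/431 = 26.2% → TransGlobal
TransGlobal wins overall and in every route group — no reversal.

Yes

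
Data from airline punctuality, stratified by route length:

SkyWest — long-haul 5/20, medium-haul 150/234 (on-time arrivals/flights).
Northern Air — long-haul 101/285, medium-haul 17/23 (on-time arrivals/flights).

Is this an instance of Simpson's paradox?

Long-haul: SkyWest 5/20 = 25.0%, Northern Air 101/285 = 35.4% → Northern Air
Medium-haul: SkyWest 150/234 = 64.1%, Northern Air 17/23 = 73.9% → Northern Air
Overall: SkyWest 155/254 = 61.0%, Northern Air 118/308 = 38.3% → SkyWest
Northern Air wins each route group but SkyWest wins overall — the comparison reverses. Northern Air's flights skew toward long-haul, which has a lower base rate.

Yes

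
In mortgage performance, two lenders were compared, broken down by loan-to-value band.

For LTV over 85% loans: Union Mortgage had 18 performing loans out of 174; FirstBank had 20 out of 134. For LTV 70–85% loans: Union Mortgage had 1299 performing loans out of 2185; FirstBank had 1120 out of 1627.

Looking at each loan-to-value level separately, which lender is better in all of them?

LTV over 85%: Union Mortgage 18/174 = 10.3%, FirstBank 20/134 = 14.9% → FirstBank
LTV 70–85%: Union Mortgage 1299/2185 = 59.5%, FirstBank 1120/1627 = 68.8% → FirstBank
FirstBank has the higher rate in both groups.

FirstBank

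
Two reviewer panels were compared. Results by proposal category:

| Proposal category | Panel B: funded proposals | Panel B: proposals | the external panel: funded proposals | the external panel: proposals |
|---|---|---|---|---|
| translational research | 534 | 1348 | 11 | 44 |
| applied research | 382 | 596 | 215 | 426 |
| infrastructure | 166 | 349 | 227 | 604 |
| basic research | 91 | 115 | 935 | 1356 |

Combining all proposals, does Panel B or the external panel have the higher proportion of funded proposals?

the external panel

Translational research: Panel B 534/1348 = 39.6%, the external panel 11/44 = 25.0% → Panel B
Applied research: Panel B 382/596 = 64.1%, the external panel 215/426 = 50.5% → Panel B
Infrastructure: Panel B 166/349 = 47.6%, the external panel 227/604 = 37.6% → Panel B
Basic research: Panel B 91/115 = 79.1%, the external panel 935/1356 = 69.0% → Panel B
Overall: Panel B 1173/2408 = 48.7%, the external panel 1388/2430 = 57.1% → the external panel
(Panel B wins every proposal group but the external panel wins overall — Panel B's proposals skew toward the low-rate translational research group.)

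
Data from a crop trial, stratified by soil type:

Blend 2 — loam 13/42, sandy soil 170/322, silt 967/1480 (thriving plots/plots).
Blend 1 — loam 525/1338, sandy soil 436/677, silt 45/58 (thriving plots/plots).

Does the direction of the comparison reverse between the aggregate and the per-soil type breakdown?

Yes

Loam: Blend 2 13/42 = 31.0%, Blend 1 525/1338 = 39.2% → Blend 1
Sandy soil: Blend 2 170/322 = 52.8%, Blend 1 436/677 = 64.4% → Blend 1
Silt: Blend 2 967/1480 = 65.3%, Blend 1 45/58 = 77.6% → Blend 1
Overall: Blend 2 1150/1844 = 62.4%, Blend 1 1006/2073 = 48.5% → Blend 2
Blend 1 wins each soil group but Blend 2 wins overall — the comparison reverses. Blend 1's plots skew toward loam, which has a lower base rate.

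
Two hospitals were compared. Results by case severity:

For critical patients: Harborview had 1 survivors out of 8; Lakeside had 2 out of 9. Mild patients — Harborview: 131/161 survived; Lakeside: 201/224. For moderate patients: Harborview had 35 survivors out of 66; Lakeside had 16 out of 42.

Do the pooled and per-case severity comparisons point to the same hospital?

Critical: Harborview 1/8 = 12.5%, Lakeside 2/9 = 22.2% → Lakeside
Mild: Harborview 131/161 = 81.4%, Lakeside 201/224 = 89.7% → Lakeside
Moderate: Harborview 35/66 = 53.0%, Lakeside 16/42 = 38.1% → Harborview
Overall: Harborview 167/235 = 71.1%, Lakeside 219/275 = 79.6% → Lakeside
Neither sweeps: Harborview wins 1 of 3 groups, Lakeside wins 2. Lakeside wins overall but not every group — no Simpson reversal.

No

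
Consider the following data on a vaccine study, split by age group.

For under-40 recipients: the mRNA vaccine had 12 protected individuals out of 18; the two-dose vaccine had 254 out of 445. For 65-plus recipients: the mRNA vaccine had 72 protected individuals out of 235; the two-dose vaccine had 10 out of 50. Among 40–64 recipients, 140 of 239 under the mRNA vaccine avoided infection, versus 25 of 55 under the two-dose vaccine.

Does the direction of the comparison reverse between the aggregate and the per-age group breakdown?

Under-40: the mRNA vaccine 12/18 = 66.7%, the two-dose vaccine 254/445 = 57.1% → the mRNA vaccine
65-plus: the mRNA vaccine 72/235 = 30.6%, the two-dose vaccine 10/50 = 20.0% → the mRNA vaccine
40–64: the mRNA vaccine 140/239 = 58.6%, the two-dose vaccine 25/55 = 45.5% → the mRNA vaccine
Overall: the mRNA vaccine 224/492 = 45.5%, the two-dose vaccine 289/550 = 52.5% → the two-dose vaccine
The mRNA vaccine wins each age group but the two-dose vaccine wins overall — the comparison reverses. The mRNA vaccine's recipients skew toward 65-plus, which has a lower base rate.

Yes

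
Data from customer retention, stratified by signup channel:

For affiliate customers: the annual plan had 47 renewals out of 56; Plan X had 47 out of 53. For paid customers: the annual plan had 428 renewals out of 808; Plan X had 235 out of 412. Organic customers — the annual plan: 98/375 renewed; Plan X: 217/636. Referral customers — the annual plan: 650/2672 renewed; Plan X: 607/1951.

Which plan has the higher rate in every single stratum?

Affiliate: the annual plan 47/56 = 83.9%, Plan X 47/53 = 88.7% → Plan X
Paid: the annual plan 428/808 = 53.0%, Plan X 235/412 = 57.0% → Plan X
Organic: the annual plan 98/375 = 26.1%, Plan X 217/636 = 34.1% → Plan X
Referral: the annual plan 650/2672 = 24.3%, Plan X 607/1951 = 31.1% → Plan X
Plan X has the higher rate in all 4 groups.

Plan X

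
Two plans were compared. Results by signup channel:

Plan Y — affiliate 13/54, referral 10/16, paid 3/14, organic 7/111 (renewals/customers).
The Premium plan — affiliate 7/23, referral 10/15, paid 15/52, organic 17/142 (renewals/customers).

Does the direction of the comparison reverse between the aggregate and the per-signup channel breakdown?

No

Affiliate: Plan Y 13/54 = 24.1%, the Premium plan 7/23 = 30.4% → the Premium plan
Referral: Plan Y 10/16 = 62.5%, the Premium plan 10/15 = 66.7% → the Premium plan
Paid: Plan Y 3/14 = 21.4%, the Premium plan 15/52 = 28.8% → the Premium plan
Organic: Plan Y 7/111 = 6.3%, the Premium plan 17/142 = 12.0% → the Premium plan
Overall: Plan Y 33/195 = 16.9%, the Premium plan 49/232 = 21.1% → the Premium plan
The Premium plan wins overall and in every signup group — no reversal.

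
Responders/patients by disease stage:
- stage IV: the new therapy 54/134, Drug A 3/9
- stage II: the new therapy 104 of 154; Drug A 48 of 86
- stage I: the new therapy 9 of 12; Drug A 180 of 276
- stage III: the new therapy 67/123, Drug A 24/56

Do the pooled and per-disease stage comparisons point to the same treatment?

No

Stage IV: the new therapy 54/134 = 40.3%, Drug A 3/9 = 33.3% → the new therapy
Stage II: the new therapy 104/154 = 67.5%, Drug A 48/86 = 55.8% → the new therapy
Stage I: the new therapy 9/12 = 75.0%, Drug A 180/276 = 65.2% → the new therapy
Stage III: the new therapy 67/123 = 54.5%, Drug A 24/56 = 42.9% → the new therapy
Overall: the new therapy 234/423 = 55.3%, Drug A 255/427 = 59.7% → Drug A
The new therapy wins each disease group but Drug A wins overall — the comparison reverses. The new therapy's patients skew toward stage IV, which has a lower base rate.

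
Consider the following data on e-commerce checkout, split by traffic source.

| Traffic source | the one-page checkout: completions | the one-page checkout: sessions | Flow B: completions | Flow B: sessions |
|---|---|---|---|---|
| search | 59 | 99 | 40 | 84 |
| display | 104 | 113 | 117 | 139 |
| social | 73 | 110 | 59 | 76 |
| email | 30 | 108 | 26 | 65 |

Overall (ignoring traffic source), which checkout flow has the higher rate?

Search: the one-page checkout 59/99 = 59.6%, Flow B 40/84 = 47.6% → the one-page checkout
Display: the one-page checkout 104/113 = 92.0%, Flow B 117/139 = 84.2% → the one-page checkout
Social: the one-page checkout 73/110 = 66.4%, Flow B 59/76 = 77.6% → Flow B
Email: the one-page checkout 30/108 = 27.8%, Flow B 26/65 = 40.0% → Flow B
Overall: the one-page checkout 266/430 = 61.9%, Flow B 242/364 = 66.5% → Flow B
(Neither sweeps every traffic group, but Flow B has the higher pooled rate.)

Flow B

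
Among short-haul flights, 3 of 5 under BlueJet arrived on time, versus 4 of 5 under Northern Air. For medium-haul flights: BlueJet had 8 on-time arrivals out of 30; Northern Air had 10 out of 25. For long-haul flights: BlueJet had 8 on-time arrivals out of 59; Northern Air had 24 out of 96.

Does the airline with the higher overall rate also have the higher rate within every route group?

Short-haul: BlueJet 3/5 = 60.0%, Northern Air 4/5 = 80.0% → Northern Air
Medium-haul: BlueJet 8/30 = 26.7%, Northern Air 10/25 = 40.0% → Northern Air
Long-haul: BlueJet 8/59 = 13.6%, Northern Air 24/96 = 25.0% → Northern Air
Overall: BlueJet 19/94 = 20.2%, Northern Air 38/126 = 30.2% → Northern Air
Northern Air wins overall and in every route group — no reversal.

Yes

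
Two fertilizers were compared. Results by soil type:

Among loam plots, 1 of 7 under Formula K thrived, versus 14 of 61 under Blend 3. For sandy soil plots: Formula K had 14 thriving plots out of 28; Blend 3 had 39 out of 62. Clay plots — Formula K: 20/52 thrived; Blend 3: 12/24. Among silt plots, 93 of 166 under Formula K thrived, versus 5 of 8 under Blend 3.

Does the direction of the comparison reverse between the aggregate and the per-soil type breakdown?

Yes

Loam: Formula K 1/7 = 14.3%, Blend 3 14/61 = 23.0% → Blend 3
Sandy soil: Formula K 14/28 = 50.0%, Blend 3 39/62 = 62.9% → Blend 3
Clay: Formula K 20/52 = 38.5%, Blend 3 12/24 = 50.0% → Blend 3
Silt: Formula K 93/166 = 56.0%, Blend 3 5/8 = 62.5% → Blend 3
Overall: Formula K 128/253 = 50.6%, Blend 3 70/155 = 45.2% → Formula K
Blend 3 wins each soil group but Formula K wins overall — the comparison reverses. Blend 3's plots skew toward loam, which has a lower base rate.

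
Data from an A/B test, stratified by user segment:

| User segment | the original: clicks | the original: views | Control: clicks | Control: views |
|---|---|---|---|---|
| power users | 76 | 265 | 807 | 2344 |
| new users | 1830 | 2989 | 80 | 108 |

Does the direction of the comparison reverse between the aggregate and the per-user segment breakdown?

Power users: the original 76/265 = 28.7%, Control 807/2344 = 34.4% → Control
New users: the original 1830/2989 = 61.2%, Control 80/108 = 74.1% → Control
Overall: the original 1906/3254 = 58.6%, Control 887/2452 = 36.2% → the original
Control wins each user group but the original wins overall — the comparison reverses. Control's views skew toward power users, which has a lower base rate.

Yes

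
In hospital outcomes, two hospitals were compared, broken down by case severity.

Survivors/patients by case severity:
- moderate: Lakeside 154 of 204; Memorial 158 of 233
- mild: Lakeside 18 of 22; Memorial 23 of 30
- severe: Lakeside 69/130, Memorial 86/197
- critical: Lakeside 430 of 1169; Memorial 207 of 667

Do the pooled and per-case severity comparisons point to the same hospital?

Yes

Moderate: Lakeside 154/204 = 75.5%, Memorial 158/233 = 67.8% → Lakeside
Mild: Lakeside 18/22 = 81.8%, Memorial 23/30 = 76.7% → Lakeside
Severe: Lakeside 69/130 = 53.1%, Memorial 86/197 = 43.7% → Lakeside
Critical: Lakeside 430/1169 = 36.8%, Memorial 207/667 = 31.0% → Lakeside
Overall: Lakeside 671/1525 = 44.0%, Memorial 474/1127 = 42.1% → Lakeside
Lakeside wins overall and in every case group — no reversal.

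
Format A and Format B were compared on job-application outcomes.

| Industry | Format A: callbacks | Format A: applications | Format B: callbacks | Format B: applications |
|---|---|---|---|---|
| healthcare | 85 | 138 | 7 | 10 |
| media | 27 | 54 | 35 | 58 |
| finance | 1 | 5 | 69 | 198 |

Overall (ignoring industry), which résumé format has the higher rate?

Format A

Healthcare: Format A 85/138 = 61.6%, Format B 7/10 = 70.0% → Format B
Media: Format A 27/54 = 50.0%, Format B 35/58 = 60.3% → Format B
Finance: Format A 1/5 = 20.0%, Format B 69/198 = 34.8% → Format B
Overall: Format A 113/197 = 57.4%, Format B 111/266 = 41.7% → Format A
(Format B wins every industry group but Format A wins overall — Format B's applications skew toward the low-rate finance group.)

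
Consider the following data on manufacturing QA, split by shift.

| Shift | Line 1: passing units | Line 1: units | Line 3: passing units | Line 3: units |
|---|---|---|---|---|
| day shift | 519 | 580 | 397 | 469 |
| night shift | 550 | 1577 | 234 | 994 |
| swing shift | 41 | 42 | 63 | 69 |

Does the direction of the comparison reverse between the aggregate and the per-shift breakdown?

Day shift: Line 1 519/580 = 89.5%, Line 3 397/469 = 84.6% → Line 1
Night shift: Line 1 550/1577 = 34.9%, Line 3 234/994 = 23.5% → Line 1
Swing shift: Line 1 41/42 = 97.6%, Line 3 63/69 = 91.3% → Line 1
Overall: Line 1 1110/2199 = 50.5%, Line 3 694/1532 = 45.3% → Line 1
Line 1 wins overall and in every shift group — no reversal.

No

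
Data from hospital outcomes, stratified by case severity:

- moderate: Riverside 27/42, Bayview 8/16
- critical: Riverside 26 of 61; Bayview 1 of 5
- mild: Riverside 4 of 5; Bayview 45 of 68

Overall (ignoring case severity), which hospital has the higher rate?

Bayview

Moderate: Riverside 27/42 = 64.3%, Bayview 8/16 = 50.0% → Riverside
Critical: Riverside 26/61 = 42.6%, Bayview 1/5 = 20.0% → Riverside
Mild: Riverside 4/5 = 80.0%, Bayview 45/68 = 66.2% → Riverside
Overall: Riverside 57/108 = 52.8%, Bayview 54/89 = 60.7% → Bayview
(Riverside wins every case group but Bayview wins overall — Riverside's patients skew toward the low-rate critical group.)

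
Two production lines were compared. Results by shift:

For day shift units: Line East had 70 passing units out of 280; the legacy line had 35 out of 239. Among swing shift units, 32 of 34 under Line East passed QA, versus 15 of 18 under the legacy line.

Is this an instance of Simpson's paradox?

No

Day shift: Line East 70/280 = 25.0%, the legacy line 35/239 = 14.6% → Line East
Swing shift: Line East 32/34 = 94.1%, the legacy line 15/18 = 83.3% → Line East
Overall: Line East 102/314 = 32.5%, the legacy line 50/257 = 19.5% → Line East
Line East wins overall and in every shift group — no reversal.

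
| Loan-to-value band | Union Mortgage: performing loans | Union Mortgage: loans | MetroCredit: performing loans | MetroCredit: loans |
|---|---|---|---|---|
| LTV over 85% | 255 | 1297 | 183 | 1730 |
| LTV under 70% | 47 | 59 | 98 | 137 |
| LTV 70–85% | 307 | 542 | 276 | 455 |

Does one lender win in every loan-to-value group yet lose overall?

LTV over 85%: Union Mortgage 255/1297 = 19.7%, MetroCredit 183/1730 = 10.6% → Union Mortgage
LTV under 70%: Union Mortgage 47/59 = 79.7%, MetroCredit 98/137 = 71.5% → Union Mortgage
LTV 70–85%: Union Mortgage 307/542 = 56.6%, MetroCredit 276/455 = 60.7% → MetroCredit
Overall: Union Mortgage 609/1898 = 32.1%, MetroCredit 557/2322 = 24.0% → Union Mortgage
Neither sweeps: Union Mortgage wins 2 of 3 groups, MetroCredit wins 1. Union Mortgage wins overall but not every group — no Simpson reversal.

No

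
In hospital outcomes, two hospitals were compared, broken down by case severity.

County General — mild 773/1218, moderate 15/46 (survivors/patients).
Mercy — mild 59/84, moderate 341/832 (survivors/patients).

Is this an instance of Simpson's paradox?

Yes

Mild: County General 773/1218 = 63.5%, Mercy 59/84 = 70.2% → Mercy
Moderate: County General 15/46 = 32.6%, Mercy 341/832 = 41.0% → Mercy
Overall: County General 788/1264 = 62.3%, Mercy 400/916 = 43.7% → County General
Mercy wins each case group but County General wins overall — the comparison reverses. Mercy's patients skew toward moderate, which has a lower base rate.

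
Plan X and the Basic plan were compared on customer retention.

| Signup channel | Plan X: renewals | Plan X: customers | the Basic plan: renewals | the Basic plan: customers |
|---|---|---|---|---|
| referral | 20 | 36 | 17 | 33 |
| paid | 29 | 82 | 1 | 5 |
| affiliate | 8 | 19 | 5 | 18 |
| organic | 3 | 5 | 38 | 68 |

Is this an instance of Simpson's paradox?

Yes

Referral: Plan X 20/36 = 55.6%, the Basic plan 17/33 = 51.5% → Plan X
Paid: Plan X 29/82 = 35.4%, the Basic plan 1/5 = 20.0% → Plan X
Affiliate: Plan X 8/19 = 42.1%, the Basic plan 5/18 = 27.8% → Plan X
Organic: Plan X 3/5 = 60.0%, the Basic plan 38/68 = 55.9% → Plan X
Overall: Plan X 60/142 = 42.3%, the Basic plan 61/124 = 49.2% → the Basic plan
Plan X wins each signup group but the Basic plan wins overall — the comparison reverses. Plan X's customers skew toward paid, which has a lower base rate.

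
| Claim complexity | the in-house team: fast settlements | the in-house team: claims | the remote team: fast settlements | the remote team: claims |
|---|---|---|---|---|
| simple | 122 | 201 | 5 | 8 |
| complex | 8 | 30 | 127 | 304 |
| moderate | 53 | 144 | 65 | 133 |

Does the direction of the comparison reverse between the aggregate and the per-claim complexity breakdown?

Yes

Simple: the in-house team 122/201 = 60.7%, the remote team 5/8 = 62.5% → the remote team
Complex: the in-house team 8/30 = 26.7%, the remote team 127/304 = 41.8% → the remote team
Moderate: the in-house team 53/144 = 36.8%, the remote team 65/133 = 48.9% → the remote team
Overall: the in-house team 183/375 = 48.8%, the remote team 197/445 = 44.3% → the in-house team
The remote team wins each claim group but the in-house team wins overall — the comparison reverses. The remote team's claims skew toward complex, which has a lower base rate.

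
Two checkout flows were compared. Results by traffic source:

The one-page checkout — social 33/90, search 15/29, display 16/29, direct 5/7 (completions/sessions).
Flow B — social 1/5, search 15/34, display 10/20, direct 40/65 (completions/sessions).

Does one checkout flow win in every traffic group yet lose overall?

Social: the one-page checkout 33/90 = 36.7%, Flow B 1/5 = 20.0% → the one-page checkout
Search: the one-page checkout 15/29 = 51.7%, Flow B 15/34 = 44.1% → the one-page checkout
Display: the one-page checkout 16/29 = 55.2%, Flow B 10/20 = 50.0% → the one-page checkout
Direct: the one-page checkout 5/7 = 71.4%, Flow B 40/65 = 61.5% → the one-page checkout
Overall: the one-page checkout 69/155 = 44.5%, Flow B 66/124 = 53.2% → Flow B
The one-page checkout wins each traffic group but Flow B wins overall — the comparison reverses. The one-page checkout's sessions skew toward social, which has a lower base rate.

Yes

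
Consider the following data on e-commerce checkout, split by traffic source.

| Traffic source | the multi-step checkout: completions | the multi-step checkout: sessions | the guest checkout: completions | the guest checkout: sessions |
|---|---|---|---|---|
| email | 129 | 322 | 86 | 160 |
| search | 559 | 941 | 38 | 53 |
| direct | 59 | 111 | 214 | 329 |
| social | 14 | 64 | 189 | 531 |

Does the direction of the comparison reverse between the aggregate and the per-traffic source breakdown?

Email: the multi-step checkout 129/322 = 40.1%, the guest checkout 86/160 = 53.8% → the guest checkout
Search: the multi-step checkout 559/941 = 59.4%, the guest checkout 38/53 = 71.7% → the guest checkout
Direct: the multi-step checkout 59/111 = 53.2%, the guest checkout 214/329 = 65.0% → the guest checkout
Social: the multi-step checkout 14/64 = 21.9%, the guest checkout 189/531 = 35.6% → the guest checkout
Overall: the multi-step checkout 761/1438 = 52.9%, the guest checkout 527/1073 = 49.1% → the multi-step checkout
The guest checkout wins each traffic group but the multi-step checkout wins overall — the comparison reverses. The guest checkout's sessions skew toward social, which has a lower base rate.

Yes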